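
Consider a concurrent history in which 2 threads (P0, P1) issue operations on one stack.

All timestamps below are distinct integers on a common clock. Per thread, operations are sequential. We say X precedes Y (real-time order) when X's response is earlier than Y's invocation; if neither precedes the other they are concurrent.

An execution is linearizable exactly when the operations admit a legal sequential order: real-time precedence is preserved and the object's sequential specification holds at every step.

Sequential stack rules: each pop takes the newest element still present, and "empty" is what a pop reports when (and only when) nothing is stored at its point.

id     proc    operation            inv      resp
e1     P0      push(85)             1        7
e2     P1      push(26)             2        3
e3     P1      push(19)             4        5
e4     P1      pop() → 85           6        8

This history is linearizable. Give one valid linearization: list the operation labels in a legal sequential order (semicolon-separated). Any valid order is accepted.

e2; e3; e1; e4

step 1: e2 push(26) — stack <26>
step 2: e3 push(19) — stack <26,19>
step 3: e1 push(85) — stack <26,19,85>
step 4: e4 pop() → 85 — stack <26,19>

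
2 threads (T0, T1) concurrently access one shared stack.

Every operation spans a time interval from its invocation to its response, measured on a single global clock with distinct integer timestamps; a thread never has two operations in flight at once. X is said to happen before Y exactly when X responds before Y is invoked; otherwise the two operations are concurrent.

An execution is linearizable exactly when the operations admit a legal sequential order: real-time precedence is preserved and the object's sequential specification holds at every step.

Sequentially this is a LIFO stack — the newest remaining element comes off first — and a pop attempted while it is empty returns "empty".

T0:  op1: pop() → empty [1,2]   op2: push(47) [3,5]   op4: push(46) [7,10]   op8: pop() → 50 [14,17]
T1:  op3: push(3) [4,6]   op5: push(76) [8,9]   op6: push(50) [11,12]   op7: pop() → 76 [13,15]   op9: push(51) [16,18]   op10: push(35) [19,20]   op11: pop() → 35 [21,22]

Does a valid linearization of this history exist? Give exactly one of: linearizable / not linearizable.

linearizable

witness order: op1, op2, op3, op4, op5, op6, op8, op7, op9, op10, op11
step 1: op1 pop() → empty — stack <>
step 2: op2 push(47) — stack <47>
step 3: op3 push(3) — stack <47,3>
step 4: op4 push(46) — stack <47,3,46>
step 5: op5 push(76) — stack <47,3,46,76>
step 6: op6 push(50) — stack <47,3,46,76,50>
step 7: op8 pop() → 50 — stack <47,3,46,76>
step 8: op7 pop() → 76 — stack <47,3,46>
step 9: op9 push(51) — stack <47,3,46,51>
step 10: op10 push(35) — stack <47,3,46,51,35>
step 11: op11 pop() → 35 — stack <47,3,46,51>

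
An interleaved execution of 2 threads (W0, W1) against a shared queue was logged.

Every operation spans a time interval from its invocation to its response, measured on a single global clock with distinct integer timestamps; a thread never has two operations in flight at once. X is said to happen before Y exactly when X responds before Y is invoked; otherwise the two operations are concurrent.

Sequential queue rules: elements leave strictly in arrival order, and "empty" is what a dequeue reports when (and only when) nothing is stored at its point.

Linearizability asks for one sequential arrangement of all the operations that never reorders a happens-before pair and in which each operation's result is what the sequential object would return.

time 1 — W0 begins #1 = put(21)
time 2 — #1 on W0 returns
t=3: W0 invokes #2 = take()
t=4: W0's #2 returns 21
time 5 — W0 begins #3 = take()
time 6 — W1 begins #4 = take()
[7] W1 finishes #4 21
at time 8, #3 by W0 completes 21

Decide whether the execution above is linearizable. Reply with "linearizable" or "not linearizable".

through event 6 a valid linearization exists; event 7 (#4 responding at time 7) ends that
exhaustive check: the 3 completed queue ops admit one real-time order; illegal
including or dropping the 1 pending operation (#3) in any combination fails
sample order #1, #2, #4 (pending dropped) stalls at step 3 — #4 take() → 21 has no legal effect

not linearizable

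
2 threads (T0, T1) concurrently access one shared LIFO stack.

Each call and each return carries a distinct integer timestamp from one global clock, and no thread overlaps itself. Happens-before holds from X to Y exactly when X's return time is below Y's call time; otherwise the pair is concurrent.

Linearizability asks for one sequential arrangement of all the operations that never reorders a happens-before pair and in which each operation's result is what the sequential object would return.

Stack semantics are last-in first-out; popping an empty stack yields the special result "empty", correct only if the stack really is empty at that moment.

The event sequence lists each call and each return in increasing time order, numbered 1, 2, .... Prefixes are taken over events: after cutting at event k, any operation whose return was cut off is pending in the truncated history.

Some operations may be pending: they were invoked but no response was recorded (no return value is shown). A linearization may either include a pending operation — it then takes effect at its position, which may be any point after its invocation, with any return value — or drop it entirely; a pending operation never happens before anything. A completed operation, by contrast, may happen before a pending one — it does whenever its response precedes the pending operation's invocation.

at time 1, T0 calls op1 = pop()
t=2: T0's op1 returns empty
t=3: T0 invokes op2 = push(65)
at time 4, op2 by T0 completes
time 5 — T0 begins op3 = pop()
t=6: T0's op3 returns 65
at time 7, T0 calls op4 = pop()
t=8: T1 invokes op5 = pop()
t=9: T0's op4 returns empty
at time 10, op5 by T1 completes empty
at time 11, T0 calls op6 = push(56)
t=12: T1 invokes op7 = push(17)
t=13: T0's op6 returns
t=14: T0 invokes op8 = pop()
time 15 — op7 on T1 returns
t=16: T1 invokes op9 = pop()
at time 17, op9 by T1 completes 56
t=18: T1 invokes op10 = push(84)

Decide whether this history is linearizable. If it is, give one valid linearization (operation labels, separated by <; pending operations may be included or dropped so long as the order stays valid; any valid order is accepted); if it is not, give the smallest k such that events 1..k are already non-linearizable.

linearizable — witness: op1 < op2 < op3 < op4 < op5 < op6 < op7 < op8 < op9

1. op1 pop() → empty, leaving stack <>
2. op2 push(65), leaving stack <65>
3. op3 pop() → 65, leaving stack <>
4. op4 pop() → empty, leaving stack <>
5. op5 pop() → empty, leaving stack <>
6. op6 push(56), leaving stack <56>
7. op7 push(17), leaving stack <56,17>
8. op8 pop() (pending, included), leaving stack <56>
9. op9 pop() → 56, leaving stack <>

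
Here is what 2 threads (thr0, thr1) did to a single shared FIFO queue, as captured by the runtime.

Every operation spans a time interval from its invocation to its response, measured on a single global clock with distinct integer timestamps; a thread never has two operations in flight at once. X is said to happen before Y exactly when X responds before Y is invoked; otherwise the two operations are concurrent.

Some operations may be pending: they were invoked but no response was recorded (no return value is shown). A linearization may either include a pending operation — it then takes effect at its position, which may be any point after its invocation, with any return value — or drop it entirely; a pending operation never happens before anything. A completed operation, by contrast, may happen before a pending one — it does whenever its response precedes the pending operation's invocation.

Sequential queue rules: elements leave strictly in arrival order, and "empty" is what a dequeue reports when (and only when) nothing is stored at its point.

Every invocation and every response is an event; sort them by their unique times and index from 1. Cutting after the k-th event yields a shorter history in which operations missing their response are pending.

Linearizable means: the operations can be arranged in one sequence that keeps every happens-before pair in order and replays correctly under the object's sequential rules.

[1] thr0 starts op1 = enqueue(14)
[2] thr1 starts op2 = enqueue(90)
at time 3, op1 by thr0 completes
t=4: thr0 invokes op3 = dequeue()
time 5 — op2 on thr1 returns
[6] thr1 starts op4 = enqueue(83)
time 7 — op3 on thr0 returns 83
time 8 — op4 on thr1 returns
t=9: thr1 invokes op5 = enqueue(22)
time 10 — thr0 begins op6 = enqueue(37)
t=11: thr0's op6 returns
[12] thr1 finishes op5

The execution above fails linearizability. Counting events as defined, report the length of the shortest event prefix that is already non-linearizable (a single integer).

events 1..6 are linearizable; a witness order is op1, op2:
1. op1 enqueue(14), leaving queue <14>
2. op2 enqueue(90), leaving queue <14,90>
adding event 7 (op3 responds at 7) leaves no legal real-time order
no escape via the 1 pending operation (op4): every completion choice fails
e.g. op1, op2, op3 (pending dropped): illegal at step 3, since op3 dequeue() → 83 cannot apply there
e.g. op1, op3, op2 (pending dropped): illegal at step 2, since op3 dequeue() → 83 cannot apply there

7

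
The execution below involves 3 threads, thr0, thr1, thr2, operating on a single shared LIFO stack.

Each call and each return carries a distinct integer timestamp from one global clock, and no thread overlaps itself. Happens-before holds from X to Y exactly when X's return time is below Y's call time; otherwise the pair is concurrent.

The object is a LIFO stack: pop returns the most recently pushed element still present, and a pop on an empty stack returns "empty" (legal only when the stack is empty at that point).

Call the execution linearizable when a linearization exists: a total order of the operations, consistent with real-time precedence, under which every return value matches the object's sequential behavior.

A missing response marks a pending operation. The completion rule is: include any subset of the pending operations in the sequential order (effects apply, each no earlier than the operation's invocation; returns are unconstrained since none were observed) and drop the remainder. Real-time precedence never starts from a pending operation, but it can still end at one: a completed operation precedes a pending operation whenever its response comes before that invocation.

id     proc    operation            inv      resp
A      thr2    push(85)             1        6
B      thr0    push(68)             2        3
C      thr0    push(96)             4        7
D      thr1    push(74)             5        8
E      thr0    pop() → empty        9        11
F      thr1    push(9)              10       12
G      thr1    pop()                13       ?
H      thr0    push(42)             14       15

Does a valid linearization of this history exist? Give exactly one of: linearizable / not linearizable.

already the first 11 events (up to E's response at time 11) admit no linearization; the first 10 still do
5 completed operations, 8 real-time-consistent orders — every LIFO stack replay fails
include/drop combinations of the 1 pending operation (F) were all tried; none helps
for example A, B, C, D, E (pending dropped) fails at step 5: E pop() → empty is not legal there
for example A, B, D, C, E (pending dropped) fails at step 5: E pop() → empty is not legal there

not linearizable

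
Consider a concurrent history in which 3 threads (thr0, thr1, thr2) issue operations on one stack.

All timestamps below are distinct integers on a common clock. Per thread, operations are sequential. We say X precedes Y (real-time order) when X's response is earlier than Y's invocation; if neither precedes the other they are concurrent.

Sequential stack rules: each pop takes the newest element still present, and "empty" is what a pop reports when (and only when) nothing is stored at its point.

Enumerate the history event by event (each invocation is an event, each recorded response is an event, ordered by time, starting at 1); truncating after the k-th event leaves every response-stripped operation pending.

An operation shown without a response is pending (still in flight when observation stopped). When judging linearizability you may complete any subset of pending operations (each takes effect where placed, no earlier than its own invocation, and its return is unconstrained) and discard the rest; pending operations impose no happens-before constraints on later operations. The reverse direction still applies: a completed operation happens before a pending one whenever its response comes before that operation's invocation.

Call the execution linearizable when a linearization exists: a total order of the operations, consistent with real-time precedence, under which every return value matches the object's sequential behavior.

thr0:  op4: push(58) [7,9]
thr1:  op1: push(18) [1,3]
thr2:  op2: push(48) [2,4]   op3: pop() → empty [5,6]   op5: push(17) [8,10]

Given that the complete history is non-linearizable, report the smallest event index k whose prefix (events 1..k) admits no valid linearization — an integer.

events 1..5 are linearizable, e.g. via op1, op2:
step 1: op1 push(18) — stack <18>
step 2: op2 push(48) — stack <18,48>
event 6 — op3's response, time 6 — after it, nothing linearizes
sample order op1, op2, op3 stalls at step 3 — op3 pop() → empty has no legal effect
sample order op2, op1, op3 stalls at step 3 — op3 pop() → empty has no legal effect

6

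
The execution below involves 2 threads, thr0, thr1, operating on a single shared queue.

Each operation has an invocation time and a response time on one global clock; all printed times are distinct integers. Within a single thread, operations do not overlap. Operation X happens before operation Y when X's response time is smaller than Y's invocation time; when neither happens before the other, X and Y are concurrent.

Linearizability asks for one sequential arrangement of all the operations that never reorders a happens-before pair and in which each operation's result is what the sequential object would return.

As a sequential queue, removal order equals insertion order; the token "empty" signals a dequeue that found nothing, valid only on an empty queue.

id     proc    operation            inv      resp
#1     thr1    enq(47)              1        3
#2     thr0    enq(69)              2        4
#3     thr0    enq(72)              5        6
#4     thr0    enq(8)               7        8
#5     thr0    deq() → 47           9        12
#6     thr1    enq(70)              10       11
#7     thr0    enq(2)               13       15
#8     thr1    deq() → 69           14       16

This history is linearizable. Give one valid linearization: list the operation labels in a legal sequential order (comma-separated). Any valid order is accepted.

#1, #2, #3, #4, #5, #6, #7, #8

step 1: #1 enq(47) — queue <47>
step 2: #2 enq(69) — queue <47,69>
step 3: #3 enq(72) — queue <47,69,72>
step 4: #4 enq(8) — queue <47,69,72,8>
step 5: #5 deq() → 47 — queue <69,72,8>
step 6: #6 enq(70) — queue <69,72,8,70>
step 7: #7 enq(2) — queue <69,72,8,70,2>
step 8: #8 deq() → 69 — queue <72,8,70,2>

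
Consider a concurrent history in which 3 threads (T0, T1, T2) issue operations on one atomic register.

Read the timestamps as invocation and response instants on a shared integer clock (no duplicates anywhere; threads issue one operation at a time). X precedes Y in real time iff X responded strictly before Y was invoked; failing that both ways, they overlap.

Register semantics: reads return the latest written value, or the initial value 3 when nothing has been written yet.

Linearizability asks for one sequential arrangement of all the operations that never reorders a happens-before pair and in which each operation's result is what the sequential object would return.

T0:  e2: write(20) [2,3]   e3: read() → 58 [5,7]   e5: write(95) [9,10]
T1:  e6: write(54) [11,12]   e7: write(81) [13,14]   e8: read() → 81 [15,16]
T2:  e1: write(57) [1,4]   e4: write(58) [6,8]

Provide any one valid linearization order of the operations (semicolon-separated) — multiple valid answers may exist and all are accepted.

1. e1 write(57), leaving value 57
2. e2 write(20), leaving value 20
3. e4 write(58), leaving value 58
4. e3 read() → 58, leaving value 58
5. e5 write(95), leaving value 95
6. e6 write(54), leaving value 54
7. e7 write(81), leaving value 81
8. e8 read() → 81, leaving value 81

e1; e2; e4; e3; e5; e6; e7; e8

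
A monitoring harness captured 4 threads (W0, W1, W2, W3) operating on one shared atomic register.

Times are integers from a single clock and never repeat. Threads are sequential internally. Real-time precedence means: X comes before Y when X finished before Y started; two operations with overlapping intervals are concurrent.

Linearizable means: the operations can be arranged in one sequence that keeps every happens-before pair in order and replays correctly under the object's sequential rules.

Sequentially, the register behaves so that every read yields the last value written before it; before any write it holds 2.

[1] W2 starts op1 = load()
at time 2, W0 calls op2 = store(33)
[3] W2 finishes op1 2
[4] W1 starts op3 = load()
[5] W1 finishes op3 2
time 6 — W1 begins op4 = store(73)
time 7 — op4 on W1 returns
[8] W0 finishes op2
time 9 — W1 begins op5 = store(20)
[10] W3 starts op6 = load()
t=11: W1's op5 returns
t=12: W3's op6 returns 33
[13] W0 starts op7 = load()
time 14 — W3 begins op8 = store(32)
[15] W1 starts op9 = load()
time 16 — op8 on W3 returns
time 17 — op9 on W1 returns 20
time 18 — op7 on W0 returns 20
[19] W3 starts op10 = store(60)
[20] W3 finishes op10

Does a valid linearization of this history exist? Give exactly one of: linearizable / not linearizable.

linearizable

witness order: op1, op3, op4, op2, op6, op5, op7, op9, op8, op10
1. op1 load() → 2, leaving value 2
2. op3 load() → 2, leaving value 2
3. op4 store(73), leaving value 73
4. op2 store(33), leaving value 33
5. op6 load() → 33, leaving value 33
6. op5 store(20), leaving value 20
7. op7 load() → 20, leaving value 20
8. op9 load() → 20, leaving value 20
9. op8 store(32), leaving value 32
10. op10 store(60), leaving value 60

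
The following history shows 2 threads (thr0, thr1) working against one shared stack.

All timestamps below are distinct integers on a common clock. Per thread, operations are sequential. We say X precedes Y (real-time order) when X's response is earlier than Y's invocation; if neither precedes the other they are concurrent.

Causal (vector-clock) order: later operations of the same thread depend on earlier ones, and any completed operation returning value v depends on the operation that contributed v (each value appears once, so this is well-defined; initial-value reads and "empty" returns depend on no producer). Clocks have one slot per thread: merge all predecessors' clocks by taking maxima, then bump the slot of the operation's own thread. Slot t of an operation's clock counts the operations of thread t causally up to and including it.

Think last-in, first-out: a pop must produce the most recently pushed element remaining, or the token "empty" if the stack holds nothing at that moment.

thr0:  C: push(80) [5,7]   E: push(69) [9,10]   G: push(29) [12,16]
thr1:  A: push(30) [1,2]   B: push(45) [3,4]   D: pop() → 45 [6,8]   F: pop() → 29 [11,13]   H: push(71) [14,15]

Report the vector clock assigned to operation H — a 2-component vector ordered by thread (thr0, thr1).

(3, 5)

invoked at 1, A has no predecessors; its own thr1 bump gives (0, 1)
invoked at 5, C has no predecessors; its own thr0 bump gives (1, 0)
from VC(A)=(0, 1), B (invoked 3) maxes components and bumps thr1 → (0, 2)
from VC(C)=(1, 0), E (invoked 9) maxes components and bumps thr0 → (2, 0)
from VC(B)=(0, 2), D (invoked 6) maxes components and bumps thr1 → (0, 3)
from VC(E)=(2, 0), G (invoked 12) maxes components and bumps thr0 → (3, 0)
from VC(D)=(0, 3), VC(G)=(3, 0), F (invoked 11) maxes components and bumps thr1 → (3, 4)
from VC(F)=(3, 4), H (invoked 14) maxes components and bumps thr1 → (3, 5)
target: VC(H) = (3, 5)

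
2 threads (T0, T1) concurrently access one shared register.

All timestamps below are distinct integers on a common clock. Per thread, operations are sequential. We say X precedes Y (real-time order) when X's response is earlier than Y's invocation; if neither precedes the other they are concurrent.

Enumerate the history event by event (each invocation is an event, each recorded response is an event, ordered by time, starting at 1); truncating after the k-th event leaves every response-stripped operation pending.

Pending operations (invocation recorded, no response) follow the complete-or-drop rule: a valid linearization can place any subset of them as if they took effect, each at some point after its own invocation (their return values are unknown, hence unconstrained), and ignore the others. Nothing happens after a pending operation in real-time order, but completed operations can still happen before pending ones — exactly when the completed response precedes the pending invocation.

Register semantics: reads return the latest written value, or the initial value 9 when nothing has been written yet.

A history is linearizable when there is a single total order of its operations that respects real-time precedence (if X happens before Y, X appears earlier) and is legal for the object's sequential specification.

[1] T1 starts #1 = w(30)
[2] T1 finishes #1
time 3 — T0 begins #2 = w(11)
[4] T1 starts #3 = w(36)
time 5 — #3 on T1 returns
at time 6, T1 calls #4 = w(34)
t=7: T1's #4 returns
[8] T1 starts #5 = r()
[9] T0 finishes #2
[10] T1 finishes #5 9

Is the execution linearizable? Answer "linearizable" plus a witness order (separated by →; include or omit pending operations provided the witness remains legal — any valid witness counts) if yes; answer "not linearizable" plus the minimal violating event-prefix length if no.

events 1..9 are fine; event 10 — the response of #5 at time 10 — makes the prefix non-linearizable
checked exhaustively: 4 real-time-consistent orders of 5 completed operations, zero legal register replays
sample order #1, #2, #3, #4, #5 stalls at step 5 — #5 r() → 9 has no legal effect
sample order #1, #3, #2, #4, #5 stalls at step 5 — #5 r() → 9 has no legal effect

not linearizable — minimal violating prefix: 10 events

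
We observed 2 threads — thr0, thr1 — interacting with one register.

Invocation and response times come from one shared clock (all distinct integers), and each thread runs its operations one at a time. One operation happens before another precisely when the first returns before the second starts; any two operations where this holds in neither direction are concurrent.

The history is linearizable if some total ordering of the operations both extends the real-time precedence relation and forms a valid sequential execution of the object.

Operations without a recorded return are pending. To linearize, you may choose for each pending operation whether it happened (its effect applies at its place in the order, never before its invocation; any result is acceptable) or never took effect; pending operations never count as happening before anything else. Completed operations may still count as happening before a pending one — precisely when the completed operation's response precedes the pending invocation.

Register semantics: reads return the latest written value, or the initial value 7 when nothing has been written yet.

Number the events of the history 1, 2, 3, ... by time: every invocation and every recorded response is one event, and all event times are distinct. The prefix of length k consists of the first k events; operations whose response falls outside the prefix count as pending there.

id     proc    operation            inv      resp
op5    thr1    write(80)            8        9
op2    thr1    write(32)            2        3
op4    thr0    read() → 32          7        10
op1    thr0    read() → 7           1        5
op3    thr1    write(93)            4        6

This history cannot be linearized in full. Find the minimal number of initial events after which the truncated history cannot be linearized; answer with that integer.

events 1..9 are still linearizable — one witness is op1, op2, op3, op4, op5:
step 1: op1 read() → 7 — value 7
step 2: op2 write(32) — value 32
step 3: op3 write(93) — value 93
step 4: op4 read() (pending, included) — value 93
step 5: op5 write(80) — value 80
once event 10 joins (op4's response, time 10), exhaustive search finds no witness
for example op1, op2, op3, op4, op5 fails at step 4: op4 read() → 32 is not legal there
for example op1, op2, op3, op5, op4 fails at step 5: op4 read() → 32 is not legal there

10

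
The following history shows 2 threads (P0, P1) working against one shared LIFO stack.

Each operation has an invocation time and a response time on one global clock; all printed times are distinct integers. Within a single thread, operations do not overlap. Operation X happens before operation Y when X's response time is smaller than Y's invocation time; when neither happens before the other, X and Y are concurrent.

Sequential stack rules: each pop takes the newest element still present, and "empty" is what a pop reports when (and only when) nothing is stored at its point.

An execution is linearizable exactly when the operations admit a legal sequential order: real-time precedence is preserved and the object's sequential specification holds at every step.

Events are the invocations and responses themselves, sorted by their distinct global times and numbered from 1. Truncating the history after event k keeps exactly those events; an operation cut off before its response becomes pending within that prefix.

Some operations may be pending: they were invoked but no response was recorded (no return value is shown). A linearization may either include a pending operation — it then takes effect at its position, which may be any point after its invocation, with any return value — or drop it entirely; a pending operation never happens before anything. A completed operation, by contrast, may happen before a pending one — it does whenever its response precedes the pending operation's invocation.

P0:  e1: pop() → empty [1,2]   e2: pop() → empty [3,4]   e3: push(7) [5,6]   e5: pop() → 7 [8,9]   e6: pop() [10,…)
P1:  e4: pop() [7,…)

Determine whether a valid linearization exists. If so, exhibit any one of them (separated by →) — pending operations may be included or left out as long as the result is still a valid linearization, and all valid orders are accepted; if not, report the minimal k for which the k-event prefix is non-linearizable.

linearizable — witness: e1 → e2 → e3 → e5

after step 1 (e1 pop() → empty): stack <>
after step 2 (e2 pop() → empty): stack <>
after step 3 (e3 push(7)): stack <7>
after step 4 (e5 pop() → 7): stack <>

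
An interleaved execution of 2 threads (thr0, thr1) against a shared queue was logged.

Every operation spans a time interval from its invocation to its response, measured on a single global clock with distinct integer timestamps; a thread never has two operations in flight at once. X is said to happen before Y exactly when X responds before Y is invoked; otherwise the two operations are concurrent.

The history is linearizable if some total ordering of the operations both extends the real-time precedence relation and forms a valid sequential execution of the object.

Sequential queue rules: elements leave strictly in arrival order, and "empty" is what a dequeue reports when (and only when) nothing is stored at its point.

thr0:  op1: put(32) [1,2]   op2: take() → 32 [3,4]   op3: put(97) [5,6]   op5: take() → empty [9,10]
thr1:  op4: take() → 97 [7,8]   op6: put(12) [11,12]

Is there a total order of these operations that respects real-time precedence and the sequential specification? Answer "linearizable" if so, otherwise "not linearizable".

witness order: op1, op2, op3, op4, op5, op6
after step 1 (op1 put(32)): queue <32>
after step 2 (op2 take() → 32): queue <>
after step 3 (op3 put(97)): queue <97>
after step 4 (op4 take() → 97): queue <>
after step 5 (op5 take() → empty): queue <>
after step 6 (op6 put(12)): queue <12>

linearizable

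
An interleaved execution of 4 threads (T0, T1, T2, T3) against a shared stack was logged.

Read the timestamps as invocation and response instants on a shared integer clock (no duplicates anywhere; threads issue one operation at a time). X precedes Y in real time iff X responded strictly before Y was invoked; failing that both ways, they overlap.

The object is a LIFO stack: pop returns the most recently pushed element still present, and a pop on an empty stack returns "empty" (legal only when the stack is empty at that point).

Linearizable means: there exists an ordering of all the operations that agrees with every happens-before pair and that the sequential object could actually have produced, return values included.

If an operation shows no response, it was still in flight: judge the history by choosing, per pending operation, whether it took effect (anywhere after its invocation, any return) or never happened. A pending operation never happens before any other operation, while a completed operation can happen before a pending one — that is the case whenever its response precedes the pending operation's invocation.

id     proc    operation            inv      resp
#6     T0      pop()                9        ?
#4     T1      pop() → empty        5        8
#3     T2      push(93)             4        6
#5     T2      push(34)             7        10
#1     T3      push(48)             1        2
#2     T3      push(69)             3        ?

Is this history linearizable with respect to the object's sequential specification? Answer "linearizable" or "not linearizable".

not linearizable

cut after 7 events: linearizable; cut after 8 events (#4 responds, time 8): not linearizable
checked exhaustively: 2 real-time-consistent orders of 3 completed operations, zero legal stack replays
no escape via the 2 pending operations (#2, #5): every completion choice fails
for example #1, #3, #4 (pending dropped) fails at step 3: #4 pop() → empty is not legal there
for example #1, #4, #3 (pending dropped) fails at step 2: #4 pop() → empty is not legal there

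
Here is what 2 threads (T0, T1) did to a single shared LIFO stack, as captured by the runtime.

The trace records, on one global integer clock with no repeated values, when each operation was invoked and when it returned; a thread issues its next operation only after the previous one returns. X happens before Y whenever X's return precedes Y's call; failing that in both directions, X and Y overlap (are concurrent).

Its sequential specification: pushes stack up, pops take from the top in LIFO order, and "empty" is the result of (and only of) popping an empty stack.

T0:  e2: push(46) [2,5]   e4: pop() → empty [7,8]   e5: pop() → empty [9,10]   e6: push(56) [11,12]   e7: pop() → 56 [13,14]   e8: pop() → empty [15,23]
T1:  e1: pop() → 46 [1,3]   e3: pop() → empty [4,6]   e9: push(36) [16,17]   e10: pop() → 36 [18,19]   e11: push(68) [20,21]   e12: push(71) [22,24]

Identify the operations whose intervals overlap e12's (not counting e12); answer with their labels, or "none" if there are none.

e8

e12 runs from 22 to 24; window-overlapping ops are concurrent
e1 [1,3]: before
e2 [2,5]: before
e3 [4,6]: before
e4 [7,8]: before
e5 [9,10]: before
e6 [11,12]: before
e7 [13,14]: before
e8 [15,23]: concurrent
e9 [16,17]: before
e10 [18,19]: before
e11 [20,21]: before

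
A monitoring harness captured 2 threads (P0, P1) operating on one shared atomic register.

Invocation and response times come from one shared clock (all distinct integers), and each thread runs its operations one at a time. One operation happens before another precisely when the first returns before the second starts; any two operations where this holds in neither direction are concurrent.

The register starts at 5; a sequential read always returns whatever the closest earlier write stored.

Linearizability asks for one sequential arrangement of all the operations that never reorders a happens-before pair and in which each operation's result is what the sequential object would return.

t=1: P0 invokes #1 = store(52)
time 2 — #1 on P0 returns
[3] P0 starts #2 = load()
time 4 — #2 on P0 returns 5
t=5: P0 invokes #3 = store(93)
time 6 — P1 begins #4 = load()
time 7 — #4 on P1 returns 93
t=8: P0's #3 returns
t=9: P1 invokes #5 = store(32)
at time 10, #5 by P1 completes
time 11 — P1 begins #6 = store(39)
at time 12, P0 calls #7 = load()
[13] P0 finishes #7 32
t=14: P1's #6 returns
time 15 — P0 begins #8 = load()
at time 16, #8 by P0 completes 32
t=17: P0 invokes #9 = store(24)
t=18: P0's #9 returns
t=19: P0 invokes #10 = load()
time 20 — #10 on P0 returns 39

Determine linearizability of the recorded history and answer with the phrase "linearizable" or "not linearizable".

already the first 4 events (up to #2's response at time 4) admit no linearization; the first 3 still do
exhaustive check: the 2 completed atomic register ops admit one real-time order; illegal
e.g. #1, #2: illegal at step 2, since #2 load() → 5 cannot apply there

not linearizable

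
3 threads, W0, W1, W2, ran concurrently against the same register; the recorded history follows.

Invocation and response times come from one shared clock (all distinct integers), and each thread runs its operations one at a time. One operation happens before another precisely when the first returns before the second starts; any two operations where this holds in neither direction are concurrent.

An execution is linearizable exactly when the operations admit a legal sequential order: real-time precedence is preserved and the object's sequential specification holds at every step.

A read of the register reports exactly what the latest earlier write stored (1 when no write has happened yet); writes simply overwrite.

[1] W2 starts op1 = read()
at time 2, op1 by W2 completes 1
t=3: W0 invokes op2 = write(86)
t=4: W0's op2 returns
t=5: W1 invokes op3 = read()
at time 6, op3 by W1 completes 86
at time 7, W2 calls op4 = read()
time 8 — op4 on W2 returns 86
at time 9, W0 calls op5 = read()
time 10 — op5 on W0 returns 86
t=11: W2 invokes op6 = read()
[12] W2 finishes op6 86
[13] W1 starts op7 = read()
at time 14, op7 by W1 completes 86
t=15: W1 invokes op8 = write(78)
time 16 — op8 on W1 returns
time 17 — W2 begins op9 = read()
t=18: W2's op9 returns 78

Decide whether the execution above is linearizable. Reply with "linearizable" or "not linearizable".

linearizable

one valid linearization: op1, op2, op3, op4, op5, op6, op7, op8, op9
step 1: op1 read() → 1 — value 1
step 2: op2 write(86) — value 86
step 3: op3 read() → 86 — value 86
step 4: op4 read() → 86 — value 86
step 5: op5 read() → 86 — value 86
step 6: op6 read() → 86 — value 86
step 7: op7 read() → 86 — value 86
step 8: op8 write(78) — value 78
step 9: op9 read() → 78 — value 78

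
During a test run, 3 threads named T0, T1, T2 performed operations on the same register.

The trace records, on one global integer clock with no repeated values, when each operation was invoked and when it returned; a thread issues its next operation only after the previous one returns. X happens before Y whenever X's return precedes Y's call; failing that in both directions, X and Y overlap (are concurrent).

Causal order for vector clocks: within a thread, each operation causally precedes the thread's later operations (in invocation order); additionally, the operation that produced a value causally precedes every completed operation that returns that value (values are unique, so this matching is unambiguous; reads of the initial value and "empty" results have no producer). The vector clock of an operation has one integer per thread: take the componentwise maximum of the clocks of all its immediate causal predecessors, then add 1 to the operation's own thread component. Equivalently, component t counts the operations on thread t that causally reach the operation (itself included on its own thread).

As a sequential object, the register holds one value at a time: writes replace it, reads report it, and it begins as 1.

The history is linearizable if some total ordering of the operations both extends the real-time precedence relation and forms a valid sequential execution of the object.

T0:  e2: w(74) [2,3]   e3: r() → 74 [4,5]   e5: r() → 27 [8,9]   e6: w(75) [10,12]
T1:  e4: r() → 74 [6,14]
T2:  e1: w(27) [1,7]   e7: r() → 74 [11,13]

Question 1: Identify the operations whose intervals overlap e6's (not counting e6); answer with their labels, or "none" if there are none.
Answer: e4, e7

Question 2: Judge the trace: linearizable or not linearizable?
not linearizable

prefix check: 1..12 passes, 1..13 fails once e7's time-13 response joins
real-time-consistent orders of the 6 completed operations: 6 — all fail the register replay
every completion of the 1 pending operation (e4) was checked; none linearizes
one such order, e1, e2, e3, e5, e6, e7 (pending dropped), breaks at step 4 where e5 r() → 27 is illegal
one such order, e1, e2, e3, e5, e7, e6 (pending dropped), breaks at step 4 where e5 r() → 27 is illegal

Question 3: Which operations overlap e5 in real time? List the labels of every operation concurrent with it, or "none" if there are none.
Answer: e4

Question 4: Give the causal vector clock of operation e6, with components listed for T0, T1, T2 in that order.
Answer: (4, 0, 1)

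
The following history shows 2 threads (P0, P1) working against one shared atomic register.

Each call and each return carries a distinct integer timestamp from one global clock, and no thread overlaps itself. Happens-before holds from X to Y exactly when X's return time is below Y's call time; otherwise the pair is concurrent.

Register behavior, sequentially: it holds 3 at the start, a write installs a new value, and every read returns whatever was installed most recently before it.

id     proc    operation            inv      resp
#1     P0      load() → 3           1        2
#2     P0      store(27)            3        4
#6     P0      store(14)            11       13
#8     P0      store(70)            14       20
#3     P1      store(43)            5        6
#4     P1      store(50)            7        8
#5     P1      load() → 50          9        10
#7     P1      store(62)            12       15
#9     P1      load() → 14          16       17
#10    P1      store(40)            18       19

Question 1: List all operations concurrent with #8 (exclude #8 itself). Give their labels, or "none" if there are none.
concurrent with #8 ([14,20]): every op whose interval crosses 14..20
#1 [1,2]: before
#2 [3,4]: before
#3 [5,6]: before
#4 [7,8]: before
#5 [9,10]: before
#6 [11,13]: before
#7 [12,15]: concurrent
#9 [16,17]: concurrent
#10 [18,19]: concurrent

#10, #7, #9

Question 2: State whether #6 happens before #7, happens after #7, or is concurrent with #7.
#6 spans [11,13], #7 spans [12,15]
the intervals overlap in both directions

concurrent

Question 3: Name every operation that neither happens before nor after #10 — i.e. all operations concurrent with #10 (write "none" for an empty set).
#10 spans [18,19]: anything still running between times 18 and 19 counts as concurrent
#1 [1,2]: before
#2 [3,4]: before
#3 [5,6]: before
#4 [7,8]: before
#5 [9,10]: before
#6 [11,13]: before
#7 [12,15]: before
#8 [14,20]: concurrent
#9 [16,17]: before

#8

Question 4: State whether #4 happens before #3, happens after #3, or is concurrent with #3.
#4 spans [7,8], #3 spans [5,6]
resp(#3)=6 < inv(#4)=7

after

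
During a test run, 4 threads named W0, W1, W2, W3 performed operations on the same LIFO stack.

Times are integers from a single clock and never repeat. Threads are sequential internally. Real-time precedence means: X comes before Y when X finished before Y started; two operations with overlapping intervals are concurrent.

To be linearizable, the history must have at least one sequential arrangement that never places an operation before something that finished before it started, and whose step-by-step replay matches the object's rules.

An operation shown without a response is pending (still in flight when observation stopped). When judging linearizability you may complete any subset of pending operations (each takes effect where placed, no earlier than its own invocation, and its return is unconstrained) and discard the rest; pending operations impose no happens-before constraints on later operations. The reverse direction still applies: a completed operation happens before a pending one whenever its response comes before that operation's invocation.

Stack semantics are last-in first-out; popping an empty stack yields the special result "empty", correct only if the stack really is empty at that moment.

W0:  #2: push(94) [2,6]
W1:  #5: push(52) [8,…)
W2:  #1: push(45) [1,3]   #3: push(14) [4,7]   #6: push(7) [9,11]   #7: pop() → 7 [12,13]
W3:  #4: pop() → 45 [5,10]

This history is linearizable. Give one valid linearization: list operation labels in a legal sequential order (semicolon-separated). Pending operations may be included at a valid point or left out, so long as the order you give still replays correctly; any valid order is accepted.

#1; #4; #2; #3; #5; #6; #7

step 1: #1 push(45) — stack <45>
step 2: #4 pop() → 45 — stack <>
step 3: #2 push(94) — stack <94>
step 4: #3 push(14) — stack <94,14>
step 5: #5 push(52) (pending, included) — stack <94,14,52>
step 6: #6 push(7) — stack <94,14,52,7>
step 7: #7 pop() → 7 — stack <94,14,52>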